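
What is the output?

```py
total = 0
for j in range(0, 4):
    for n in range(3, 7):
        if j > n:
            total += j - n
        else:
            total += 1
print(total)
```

16

j=0,n=3: not 0>3, total = 0+1 = 1
j=0,n=4: not 0>4, total = 1+1 = 2
j=0,n=5: not 0>5, total = 2+1 = 3
j=0,n=6: not 0>6, total = 3+1 = 4
j=1,n=3: not 1>3, total = 4+1 = 5
j=1,n=4: not 1>4, total = 5+1 = 6
j=1,n=5: not 1>5, total = 6+1 = 7
j=1,n=6: not 1>6, total = 7+1 = 8
j=2,n=3: not 2>3, total = 8+1 = 9
j=2,n=4: not 2>4, total = 9+1 = 10
j=2,n=5: not 2>5, total = 10+1 = 11
j=2,n=6: not 2>6, total = 11+1 = 12
j=3,n=3: not 3>3, total = 12+1 = 13
j=3,n=4: not 3>4, total = 13+1 = 14
j=3,n=5: not 3>5, total = 14+1 = 15
j=3,n=6: not 3>6, total = 15+1 = 16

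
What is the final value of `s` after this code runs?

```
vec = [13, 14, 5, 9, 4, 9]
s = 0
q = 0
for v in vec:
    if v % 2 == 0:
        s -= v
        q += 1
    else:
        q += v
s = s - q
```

-56

v=13: not even; q=13
v=14: even, s = 0-14 = -14; q=14
v=5: not even; q=19
v=9: not even; q=28
v=4: even, s = (-14)-4 = -18; q=29
v=9: not even; q=38
s-q = (-18)-38 = -56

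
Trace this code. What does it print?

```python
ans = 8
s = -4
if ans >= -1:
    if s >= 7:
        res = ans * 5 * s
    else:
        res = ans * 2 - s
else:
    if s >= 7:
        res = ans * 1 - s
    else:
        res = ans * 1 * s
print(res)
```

ans=8, s=-4
ans >= -1 is True; s >= 7 is False
→ res = ans * 2 - s = 20

20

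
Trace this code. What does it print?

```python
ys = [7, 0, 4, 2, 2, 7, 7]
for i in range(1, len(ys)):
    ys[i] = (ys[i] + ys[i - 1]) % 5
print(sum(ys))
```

i=1: ys[1] = (0+7)%5 = 2 → [7, 2, 4, 2, 2, 7, 7]
i=2: ys[2] = (4+2)%5 = 1 → [7, 2, 1, 2, 2, 7, 7]
i=3: ys[3] = (2+1)%5 = 3 → [7, 2, 1, 3, 2, 7, 7]
i=4: ys[4] = (2+3)%5 = 0 → [7, 2, 1, 3, 0, 7, 7]
i=5: ys[5] = (7+0)%5 = 2 → [7, 2, 1, 3, 0, 2, 7]
i=6: ys[6] = (7+2)%5 = 4 → [7, 2, 1, 3, 0, 2, 4]
sum = 19

19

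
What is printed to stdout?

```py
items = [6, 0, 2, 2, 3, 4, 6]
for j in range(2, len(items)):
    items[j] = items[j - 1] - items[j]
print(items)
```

j=2: items[2] = 0-2 = -2 → [6, 0, -2, 2, 3, 4, 6]
j=3: items[3] = (-2)-2 = -4 → [6, 0, -2, -4, 3, 4, 6]
j=4: items[4] = (-4)-3 = -7 → [6, 0, -2, -4, -7, 4, 6]
j=5: items[5] = (-7)-4 = -11 → [6, 0, -2, -4, -7, -11, 6]
j=6: items[6] = (-11)-6 = -17 → [6, 0, -2, -4, -7, -11, -17]

[6, 0, -2, -4, -7, -11, -17]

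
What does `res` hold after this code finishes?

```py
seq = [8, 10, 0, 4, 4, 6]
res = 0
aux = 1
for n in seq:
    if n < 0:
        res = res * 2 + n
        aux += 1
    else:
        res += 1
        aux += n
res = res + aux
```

39

n=8: not <0, res = 0+1 = 1; aux=9
n=10: not <0, res = 1+1 = 2; aux=19
n=0: not <0, res = 2+1 = 3; aux=19
n=4: not <0, res = 3+1 = 4; aux=23
n=4: not <0, res = 4+1 = 5; aux=27
n=6: not <0, res = 5+1 = 6; aux=33
res+aux = 6+33 = 39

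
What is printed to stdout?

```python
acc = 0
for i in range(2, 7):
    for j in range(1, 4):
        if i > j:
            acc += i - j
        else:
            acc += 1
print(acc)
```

i=2,j=1: 2>1, acc = 0+1 = 1
i=2,j=2: not 2>2, acc = 1+1 = 2
i=2,j=3: not 2>3, acc = 2+1 = 3
i=3,j=1: 3>1, acc = 3+2 = 5
i=3,j=2: 3>2, acc = 5+1 = 6
i=3,j=3: not 3>3, acc = 6+1 = 7
i=4,j=1: 4>1, acc = 7+3 = 10
i=4,j=2: 4>2, acc = 10+2 = 12
i=4,j=3: 4>3, acc = 12+1 = 13
i=5,j=1: 5>1, acc = 13+4 = 17
i=5,j=2: 5>2, acc = 17+3 = 20
i=5,j=3: 5>3, acc = 20+2 = 22
i=6,j=1: 6>1, acc = 22+5 = 27
i=6,j=2: 6>2, acc = 27+4 = 31
i=6,j=3: 6>3, acc = 31+3 = 34

34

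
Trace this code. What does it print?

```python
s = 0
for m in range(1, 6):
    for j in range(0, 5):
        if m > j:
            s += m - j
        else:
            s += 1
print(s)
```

45

m=1,j=0: 1>0, s = 0+1 = 1
m=1,j=1: not 1>1, s = 1+1 = 2
m=1,j=2: not 1>2, s = 2+1 = 3
m=1,j=3: not 1>3, s = 3+1 = 4
m=1,j=4: not 1>4, s = 4+1 = 5
m=2,j=0: 2>0, s = 5+2 = 7
m=2,j=1: 2>1, s = 7+1 = 8
m=2,j=2: not 2>2, s = 8+1 = 9
m=2,j=3: not 2>3, s = 9+1 = 10
m=2,j=4: not 2>4, s = 10+1 = 11
m=3,j=0: 3>0, s = 11+3 = 14
m=3,j=1: 3>1, s = 14+2 = 16
m=3,j=2: 3>2, s = 16+1 = 17
m=3,j=3: not 3>3, s = 17+1 = 18
m=3,j=4: not 3>4, s = 18+1 = 19
m=4,j=0: 4>0, s = 19+4 = 23
m=4,j=1: 4>1, s = 23+3 = 26
m=4,j=2: 4>2, s = 26+2 = 28
m=4,j=3: 4>3, s = 28+1 = 29
m=4,j=4: not 4>4, s = 29+1 = 30
m=5,j=0: 5>0, s = 30+5 = 35
m=5,j=1: 5>1, s = 35+4 = 39
m=5,j=2: 5>2, s = 39+3 = 42
m=5,j=3: 5>3, s = 42+2 = 44
m=5,j=4: 5>4, s = 44+1 = 45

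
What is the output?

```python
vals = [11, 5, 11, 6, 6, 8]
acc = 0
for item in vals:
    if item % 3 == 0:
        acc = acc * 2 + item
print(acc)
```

item=11: not %3==0
item=5: not %3==0
item=11: not %3==0
item=6: %3==0, acc = 0*2+6 = 6
item=6: %3==0, acc = 6*2+6 = 18
item=8: not %3==0

18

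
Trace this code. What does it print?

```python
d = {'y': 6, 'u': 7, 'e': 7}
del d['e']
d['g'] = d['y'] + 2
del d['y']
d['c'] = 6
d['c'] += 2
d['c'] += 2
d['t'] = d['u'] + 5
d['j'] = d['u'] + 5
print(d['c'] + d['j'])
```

22

del 'e' → {'y': 6, 'u': 7}
d['g'] = d['y']+2 = 8 → {'y': 6, 'u': 7, 'g': 8}
del 'y' → {'u': 7, 'g': 8}
d['c'] = 6 → {'u': 7, 'g': 8, 'c': 6}
d['c'] = 6+2 = 8 → {'u': 7, 'g': 8, 'c': 8}
d['c'] = 8+2 = 10 → {'u': 7, 'g': 8, 'c': 10}
d['t'] = d['u']+5 = 12 → {'u': 7, 'g': 8, 'c': 10, 't': 12}
d['j'] = d['u']+5 = 12 → {'u': 7, 'g': 8, 'c': 10, 't': 12, 'j': 12}
d['c']+d['j'] = 10+12 = 22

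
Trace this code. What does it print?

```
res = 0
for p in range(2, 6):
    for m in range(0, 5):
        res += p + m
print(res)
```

p=2,m=0: res = 0+2 = 2
p=2,m=1: res = 2+3 = 5
p=2,m=2: res = 5+4 = 9
p=2,m=3: res = 9+5 = 14
p=2,m=4: res = 14+6 = 20
p=3,m=0: res = 20+3 = 23
p=3,m=1: res = 23+4 = 27
p=3,m=2: res = 27+5 = 32
p=3,m=3: res = 32+6 = 38
p=3,m=4: res = 38+7 = 45
p=4,m=0: res = 45+4 = 49
p=4,m=1: res = 49+5 = 54
p=4,m=2: res = 54+6 = 60
p=4,m=3: res = 60+7 = 67
p=4,m=4: res = 67+8 = 75
p=5,m=0: res = 75+5 = 80
p=5,m=1: res = 80+6 = 86
p=5,m=2: res = 86+7 = 93
p=5,m=3: res = 93+8 = 101
p=5,m=4: res = 101+9 = 110

110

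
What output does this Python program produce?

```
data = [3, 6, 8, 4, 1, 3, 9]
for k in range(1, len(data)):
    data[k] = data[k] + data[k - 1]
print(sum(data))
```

131

k=1: data[1] = 6+3 = 9 → [3, 9, 8, 4, 1, 3, 9]
k=2: data[2] = 8+9 = 17 → [3, 9, 17, 4, 1, 3, 9]
k=3: data[3] = 4+17 = 21 → [3, 9, 17, 21, 1, 3, 9]
k=4: data[4] = 1+21 = 22 → [3, 9, 17, 21, 22, 3, 9]
k=5: data[5] = 3+22 = 25 → [3, 9, 17, 21, 22, 25, 9]
k=6: data[6] = 9+25 = 34 → [3, 9, 17, 21, 22, 25, 34]
sum = 131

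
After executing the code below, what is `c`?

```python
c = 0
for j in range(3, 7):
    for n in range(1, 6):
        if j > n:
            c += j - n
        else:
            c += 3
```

j=3,n=1: 3>1, c = 0+2 = 2
j=3,n=2: 3>2, c = 2+1 = 3
j=3,n=3: not 3>3, c = 3+3 = 6
j=3,n=4: not 3>4, c = 6+3 = 9
j=3,n=5: not 3>5, c = 9+3 = 12
j=4,n=1: 4>1, c = 12+3 = 15
j=4,n=2: 4>2, c = 15+2 = 17
j=4,n=3: 4>3, c = 17+1 = 18
j=4,n=4: not 4>4, c = 18+3 = 21
j=4,n=5: not 4>5, c = 21+3 = 24
j=5,n=1: 5>1, c = 24+4 = 28
j=5,n=2: 5>2, c = 28+3 = 31
j=5,n=3: 5>3, c = 31+2 = 33
j=5,n=4: 5>4, c = 33+1 = 34
j=5,n=5: not 5>5, c = 34+3 = 37
j=6,n=1: 6>1, c = 37+5 = 42
j=6,n=2: 6>2, c = 42+4 = 46
j=6,n=3: 6>3, c = 46+3 = 49
j=6,n=4: 6>4, c = 49+2 = 51
j=6,n=5: 6>5, c = 51+1 = 52

52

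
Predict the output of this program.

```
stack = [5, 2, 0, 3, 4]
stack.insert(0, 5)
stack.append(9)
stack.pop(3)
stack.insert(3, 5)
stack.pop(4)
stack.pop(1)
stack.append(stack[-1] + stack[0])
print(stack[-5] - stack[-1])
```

insert 5 at 0 → [5, 5, 2, 0, 3, 4]
append 9 → [5, 5, 2, 0, 3, 4, 9]
pop(3) removes 0 → [5, 5, 2, 3, 4, 9]
insert 5 at 3 → [5, 5, 2, 5, 3, 4, 9]
pop(4) removes 3 → [5, 5, 2, 5, 4, 9]
pop(1) removes 5 → [5, 2, 5, 4, 9]
append stack[-1]+stack[0] = 9+5 = 14 → [5, 2, 5, 4, 9, 14]
stack[-5]-stack[-1] = 2-14 = -12

-12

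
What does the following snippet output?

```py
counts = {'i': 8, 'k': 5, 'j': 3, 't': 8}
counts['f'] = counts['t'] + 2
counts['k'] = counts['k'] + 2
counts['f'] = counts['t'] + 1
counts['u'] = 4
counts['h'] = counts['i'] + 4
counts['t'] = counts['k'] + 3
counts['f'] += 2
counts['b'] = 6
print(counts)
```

counts['f'] = counts['t']+2 = 10 → {'i': 8, 'k': 5, 'j': 3, 't': 8, 'f': 10}
counts['k'] = counts['k']+2 = 7 → {'i': 8, 'k': 7, 'j': 3, 't': 8, 'f': 10}
counts['f'] = counts['t']+1 = 9 → {'i': 8, 'k': 7, 'j': 3, 't': 8, 'f': 9}
counts['u'] = 4 → {'i': 8, 'k': 7, 'j': 3, 't': 8, 'f': 9, 'u': 4}
counts['h'] = counts['i']+4 = 12 → {'i': 8, 'k': 7, 'j': 3, 't': 8, 'f': 9, 'u': 4, 'h': 12}
counts['t'] = counts['k']+3 = 10 → {'i': 8, 'k': 7, 'j': 3, 't': 10, 'f': 9, 'u': 4, 'h': 12}
counts['f'] = 9+2 = 11 → {'i': 8, 'k': 7, 'j': 3, 't': 10, 'f': 11, 'u': 4, 'h': 12}
counts['b'] = 6 → {'i': 8, 'k': 7, 'j': 3, 't': 10, 'f': 11, 'u': 4, 'h': 12, 'b': 6}

{'i': 8, 'k': 7, 'j': 3, 't': 10, 'f': 11, 'u': 4, 'h': 12, 'b': 6}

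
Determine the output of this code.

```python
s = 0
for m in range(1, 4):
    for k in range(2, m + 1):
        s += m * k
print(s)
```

19

m=2,k=2: s = 0+4 = 4
m=3,k=2: s = 4+6 = 10
m=3,k=3: s = 10+9 = 19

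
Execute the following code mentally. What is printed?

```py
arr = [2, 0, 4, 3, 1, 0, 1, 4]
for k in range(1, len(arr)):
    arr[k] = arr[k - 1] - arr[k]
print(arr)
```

k=1: arr[1] = 2-0 = 2 → [2, 2, 4, 3, 1, 0, 1, 4]
k=2: arr[2] = 2-4 = -2 → [2, 2, -2, 3, 1, 0, 1, 4]
k=3: arr[3] = (-2)-3 = -5 → [2, 2, -2, -5, 1, 0, 1, 4]
k=4: arr[4] = (-5)-1 = -6 → [2, 2, -2, -5, -6, 0, 1, 4]
k=5: arr[5] = (-6)-0 = -6 → [2, 2, -2, -5, -6, -6, 1, 4]
k=6: arr[6] = (-6)-1 = -7 → [2, 2, -2, -5, -6, -6, -7, 4]
k=7: arr[7] = (-7)-4 = -11 → [2, 2, -2, -5, -6, -6, -7, -11]

[2, 2, -2, -5, -6, -6, -7, -11]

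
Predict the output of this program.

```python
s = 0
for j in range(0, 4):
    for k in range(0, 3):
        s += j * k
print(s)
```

j=0,k=0: s = 0+0 = 0
j=0,k=1: s = 0+0 = 0
j=0,k=2: s = 0+0 = 0
j=1,k=0: s = 0+0 = 0
j=1,k=1: s = 0+1 = 1
j=1,k=2: s = 1+2 = 3
j=2,k=0: s = 3+0 = 3
j=2,k=1: s = 3+2 = 5
j=2,k=2: s = 5+4 = 9
j=3,k=0: s = 9+0 = 9
j=3,k=1: s = 9+3 = 12
j=3,k=2: s = 12+6 = 18

18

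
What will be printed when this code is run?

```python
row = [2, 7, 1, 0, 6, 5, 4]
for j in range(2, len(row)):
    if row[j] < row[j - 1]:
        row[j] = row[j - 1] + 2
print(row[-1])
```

17

j=2: 1<7, row[2] = 7+2 = 9 → [2, 7, 9, 0, 6, 5, 4]
j=3: 0<9, row[3] = 9+2 = 11 → [2, 7, 9, 11, 6, 5, 4]
j=4: 6<11, row[4] = 11+2 = 13 → [2, 7, 9, 11, 13, 5, 4]
j=5: 5<13, row[5] = 13+2 = 15 → [2, 7, 9, 11, 13, 15, 4]
j=6: 4<15, row[6] = 15+2 = 17 → [2, 7, 9, 11, 13, 15, 17]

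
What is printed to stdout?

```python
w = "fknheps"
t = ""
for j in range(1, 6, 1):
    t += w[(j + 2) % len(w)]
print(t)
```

j=1: add w[3]='h' → 'h'
j=2: add w[4]='e' → 'he'
j=3: add w[5]='p' → 'hep'
j=4: add w[6]='s' → 'heps'
j=5: add w[0]='f' → 'hepsf'

hepsf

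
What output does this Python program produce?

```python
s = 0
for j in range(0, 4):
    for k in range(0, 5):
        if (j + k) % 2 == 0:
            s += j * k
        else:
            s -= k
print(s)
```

j=0,k=0: even sum, s = 0+0 = 0
j=0,k=1: odd sum, s = 0-1 = -1
j=0,k=2: even sum, s = (-1)+0 = -1
j=0,k=3: odd sum, s = (-1)-3 = -4
j=0,k=4: even sum, s = (-4)+0 = -4
j=1,k=0: odd sum, s = (-4)-0 = -4
j=1,k=1: even sum, s = (-4)+1 = -3
j=1,k=2: odd sum, s = (-3)-2 = -5
j=1,k=3: even sum, s = (-5)+3 = -2
j=1,k=4: odd sum, s = (-2)-4 = -6
j=2,k=0: even sum, s = (-6)+0 = -6
j=2,k=1: odd sum, s = (-6)-1 = -7
j=2,k=2: even sum, s = (-7)+4 = -3
j=2,k=3: odd sum, s = (-3)-3 = -6
j=2,k=4: even sum, s = (-6)+8 = 2
j=3,k=0: odd sum, s = 2-0 = 2
j=3,k=1: even sum, s = 2+3 = 5
j=3,k=2: odd sum, s = 5-2 = 3
j=3,k=3: even sum, s = 3+9 = 12
j=3,k=4: odd sum, s = 12-4 = 8

8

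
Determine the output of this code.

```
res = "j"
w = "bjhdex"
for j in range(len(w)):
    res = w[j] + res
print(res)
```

xedhjbj

j=0: prepend 'b' → 'bj'
j=1: prepend 'j' → 'jbj'
j=2: prepend 'h' → 'hjbj'
j=3: prepend 'd' → 'dhjbj'
j=4: prepend 'e' → 'edhjbj'
j=5: prepend 'x' → 'xedhjbj'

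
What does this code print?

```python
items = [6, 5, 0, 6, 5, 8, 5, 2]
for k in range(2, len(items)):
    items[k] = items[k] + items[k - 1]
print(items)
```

[6, 5, 5, 11, 16, 24, 29, 31]

k=2: items[2] = 0+5 = 5 → [6, 5, 5, 6, 5, 8, 5, 2]
k=3: items[3] = 6+5 = 11 → [6, 5, 5, 11, 5, 8, 5, 2]
k=4: items[4] = 5+11 = 16 → [6, 5, 5, 11, 16, 8, 5, 2]
k=5: items[5] = 8+16 = 24 → [6, 5, 5, 11, 16, 24, 5, 2]
k=6: items[6] = 5+24 = 29 → [6, 5, 5, 11, 16, 24, 29, 2]
k=7: items[7] = 2+29 = 31 → [6, 5, 5, 11, 16, 24, 29, 31]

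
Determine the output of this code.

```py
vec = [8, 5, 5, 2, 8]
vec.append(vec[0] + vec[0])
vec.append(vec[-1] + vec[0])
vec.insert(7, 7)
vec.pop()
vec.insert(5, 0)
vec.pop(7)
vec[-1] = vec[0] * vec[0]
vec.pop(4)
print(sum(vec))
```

84

append vec[0]+vec[0] = 8+8 = 16 → [8, 5, 5, 2, 8, 16]
append vec[-1]+vec[0] = 16+8 = 24 → [8, 5, 5, 2, 8, 16, 24]
insert 7 at 7 → [8, 5, 5, 2, 8, 16, 24, 7]
pop() removes 7 → [8, 5, 5, 2, 8, 16, 24]
insert 0 at 5 → [8, 5, 5, 2, 8, 0, 16, 24]
pop(7) removes 24 → [8, 5, 5, 2, 8, 0, 16]
vec[-1] = vec[0]*vec[0] = 8*8 = 64 → [8, 5, 5, 2, 8, 0, 64]
pop(4) removes 8 → [8, 5, 5, 2, 0, 64]
sum = 84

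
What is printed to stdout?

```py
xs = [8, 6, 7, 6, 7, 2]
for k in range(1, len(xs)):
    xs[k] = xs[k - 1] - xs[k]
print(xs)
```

k=1: xs[1] = 8-6 = 2 → [8, 2, 7, 6, 7, 2]
k=2: xs[2] = 2-7 = -5 → [8, 2, -5, 6, 7, 2]
k=3: xs[3] = (-5)-6 = -11 → [8, 2, -5, -11, 7, 2]
k=4: xs[4] = (-11)-7 = -18 → [8, 2, -5, -11, -18, 2]
k=5: xs[5] = (-18)-2 = -20 → [8, 2, -5, -11, -18, -20]

[8, 2, -5, -11, -18, -20]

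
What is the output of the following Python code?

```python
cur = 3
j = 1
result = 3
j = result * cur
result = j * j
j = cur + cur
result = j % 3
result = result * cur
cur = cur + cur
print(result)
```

0

j = 3*3 = 9
result = 9*9 = 81
j = 3+3 = 6
result = 6%3 = 0
result = 0*3 = 0
cur = 3+3 = 6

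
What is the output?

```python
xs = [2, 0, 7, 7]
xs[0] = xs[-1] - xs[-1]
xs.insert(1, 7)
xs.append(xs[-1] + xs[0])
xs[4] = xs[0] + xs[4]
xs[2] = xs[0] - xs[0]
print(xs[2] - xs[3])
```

-7

xs[0] = xs[-1]-xs[-1] = 7-7 = 0 → [0, 0, 7, 7]
insert 7 at 1 → [0, 7, 0, 7, 7]
append xs[-1]+xs[0] = 7+0 = 7 → [0, 7, 0, 7, 7, 7]
xs[4] = xs[0]+xs[4] = 0+7 = 7 → [0, 7, 0, 7, 7, 7]
xs[2] = xs[0]-xs[0] = 0-0 = 0 → [0, 7, 0, 7, 7, 7]
xs[2]-xs[3] = 0-7 = -7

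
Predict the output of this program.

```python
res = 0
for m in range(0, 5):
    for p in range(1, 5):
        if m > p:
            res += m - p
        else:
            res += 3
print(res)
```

52

m=0,p=1: not 0>1, res = 0+3 = 3
m=0,p=2: not 0>2, res = 3+3 = 6
m=0,p=3: not 0>3, res = 6+3 = 9
m=0,p=4: not 0>4, res = 9+3 = 12
m=1,p=1: not 1>1, res = 12+3 = 15
m=1,p=2: not 1>2, res = 15+3 = 18
m=1,p=3: not 1>3, res = 18+3 = 21
m=1,p=4: not 1>4, res = 21+3 = 24
m=2,p=1: 2>1, res = 24+1 = 25
m=2,p=2: not 2>2, res = 25+3 = 28
m=2,p=3: not 2>3, res = 28+3 = 31
m=2,p=4: not 2>4, res = 31+3 = 34
m=3,p=1: 3>1, res = 34+2 = 36
m=3,p=2: 3>2, res = 36+1 = 37
m=3,p=3: not 3>3, res = 37+3 = 40
m=3,p=4: not 3>4, res = 40+3 = 43
m=4,p=1: 4>1, res = 43+3 = 46
m=4,p=2: 4>2, res = 46+2 = 48
m=4,p=3: 4>3, res = 48+1 = 49
m=4,p=4: not 4>4, res = 49+3 = 52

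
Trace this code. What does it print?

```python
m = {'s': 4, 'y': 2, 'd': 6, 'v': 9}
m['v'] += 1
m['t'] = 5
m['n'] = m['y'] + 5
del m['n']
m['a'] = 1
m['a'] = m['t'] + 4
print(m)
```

{'s': 4, 'y': 2, 'd': 6, 'v': 10, 't': 5, 'a': 9}

m['v'] = 9+1 = 10 → {'s': 4, 'y': 2, 'd': 6, 'v': 10}
m['t'] = 5 → {'s': 4, 'y': 2, 'd': 6, 'v': 10, 't': 5}
m['n'] = m['y']+5 = 7 → {'s': 4, 'y': 2, 'd': 6, 'v': 10, 't': 5, 'n': 7}
del 'n' → {'s': 4, 'y': 2, 'd': 6, 'v': 10, 't': 5}
m['a'] = 1 → {'s': 4, 'y': 2, 'd': 6, 'v': 10, 't': 5, 'a': 1}
m['a'] = m['t']+4 = 9 → {'s': 4, 'y': 2, 'd': 6, 'v': 10, 't': 5, 'a': 9}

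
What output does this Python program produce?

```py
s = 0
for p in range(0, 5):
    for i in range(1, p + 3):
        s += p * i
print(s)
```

p=0,i=1: s = 0+0 = 0
p=0,i=2: s = 0+0 = 0
p=1,i=1: s = 0+1 = 1
p=1,i=2: s = 1+2 = 3
p=1,i=3: s = 3+3 = 6
p=2,i=1: s = 6+2 = 8
p=2,i=2: s = 8+4 = 12
p=2,i=3: s = 12+6 = 18
p=2,i=4: s = 18+8 = 26
p=3,i=1: s = 26+3 = 29
p=3,i=2: s = 29+6 = 35
p=3,i=3: s = 35+9 = 44
p=3,i=4: s = 44+12 = 56
p=3,i=5: s = 56+15 = 71
p=4,i=1: s = 71+4 = 75
p=4,i=2: s = 75+8 = 83
p=4,i=3: s = 83+12 = 95
p=4,i=4: s = 95+16 = 111
p=4,i=5: s = 111+20 = 131
p=4,i=6: s = 131+24 = 155

155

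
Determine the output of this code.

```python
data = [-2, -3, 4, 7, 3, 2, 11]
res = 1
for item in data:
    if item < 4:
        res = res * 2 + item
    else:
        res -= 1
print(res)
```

item=-2: <4, res = 1*2+(-2) = 0
item=-3: <4, res = 0*2+(-3) = -3
item=4: not <4, res = (-3)-1 = -4
item=7: not <4, res = (-4)-1 = -5
item=3: <4, res = (-5)*2+3 = -7
item=2: <4, res = (-7)*2+2 = -12
item=11: not <4, res = (-12)-1 = -13

-13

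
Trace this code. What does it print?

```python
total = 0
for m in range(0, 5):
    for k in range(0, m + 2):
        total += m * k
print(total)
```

105

m=0,k=0: total = 0+0 = 0
m=0,k=1: total = 0+0 = 0
m=1,k=0: total = 0+0 = 0
m=1,k=1: total = 0+1 = 1
m=1,k=2: total = 1+2 = 3
m=2,k=0: total = 3+0 = 3
m=2,k=1: total = 3+2 = 5
m=2,k=2: total = 5+4 = 9
m=2,k=3: total = 9+6 = 15
m=3,k=0: total = 15+0 = 15
m=3,k=1: total = 15+3 = 18
m=3,k=2: total = 18+6 = 24
m=3,k=3: total = 24+9 = 33
m=3,k=4: total = 33+12 = 45
m=4,k=0: total = 45+0 = 45
m=4,k=1: total = 45+4 = 49
m=4,k=2: total = 49+8 = 57
m=4,k=3: total = 57+12 = 69
m=4,k=4: total = 69+16 = 85
m=4,k=5: total = 85+20 = 105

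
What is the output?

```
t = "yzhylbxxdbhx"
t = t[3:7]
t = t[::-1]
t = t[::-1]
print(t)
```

ylbx

slice [3:7] → 'ylbx'
reverse → 'xbly'
reverse → 'ylbx'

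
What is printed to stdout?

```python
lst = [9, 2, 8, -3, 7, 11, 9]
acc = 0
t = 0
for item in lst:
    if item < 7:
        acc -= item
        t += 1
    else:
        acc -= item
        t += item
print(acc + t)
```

3

item=9: not <7, acc = 0-9 = -9; t=9
item=2: <7, acc = (-9)-2 = -11; t=10
item=8: not <7, acc = (-11)-8 = -19; t=18
item=-3: <7, acc = (-19)-(-3) = -16; t=19
item=7: not <7, acc = (-16)-7 = -23; t=26
item=11: not <7, acc = (-23)-11 = -34; t=37
item=9: not <7, acc = (-34)-9 = -43; t=46
acc+t = (-43)+46 = 3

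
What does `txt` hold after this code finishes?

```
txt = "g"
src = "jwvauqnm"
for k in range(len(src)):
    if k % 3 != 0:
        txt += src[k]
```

k=0: skip
k=1: add 'w' → 'gw'
k=2: add 'v' → 'gwv'
k=3: skip
k=4: add 'u' → 'gwvu'
k=5: add 'q' → 'gwvuq'
k=6: skip
k=7: add 'm' → 'gwvuqm'

'gwvuqm'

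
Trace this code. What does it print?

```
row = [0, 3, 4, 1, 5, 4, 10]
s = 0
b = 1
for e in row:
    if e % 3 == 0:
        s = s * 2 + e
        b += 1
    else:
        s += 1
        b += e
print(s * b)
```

216

e=0: %3==0, s = 0*2+0 = 0; b=2
e=3: %3==0, s = 0*2+3 = 3; b=3
e=4: not %3==0, s = 3+1 = 4; b=7
e=1: not %3==0, s = 4+1 = 5; b=8
e=5: not %3==0, s = 5+1 = 6; b=13
e=4: not %3==0, s = 6+1 = 7; b=17
e=10: not %3==0, s = 7+1 = 8; b=27
s*b = 8*27 = 216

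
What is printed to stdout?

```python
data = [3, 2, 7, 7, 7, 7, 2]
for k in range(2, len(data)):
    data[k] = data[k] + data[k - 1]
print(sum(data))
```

115

k=2: data[2] = 7+2 = 9 → [3, 2, 9, 7, 7, 7, 2]
k=3: data[3] = 7+9 = 16 → [3, 2, 9, 16, 7, 7, 2]
k=4: data[4] = 7+16 = 23 → [3, 2, 9, 16, 23, 7, 2]
k=5: data[5] = 7+23 = 30 → [3, 2, 9, 16, 23, 30, 2]
k=6: data[6] = 2+30 = 32 → [3, 2, 9, 16, 23, 30, 32]
sum = 115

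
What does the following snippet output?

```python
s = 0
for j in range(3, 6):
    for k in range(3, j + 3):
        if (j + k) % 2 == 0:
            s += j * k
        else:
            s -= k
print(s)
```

j=3,k=3: even sum, s = 0+9 = 9
j=3,k=4: odd sum, s = 9-4 = 5
j=3,k=5: even sum, s = 5+15 = 20
j=4,k=3: odd sum, s = 20-3 = 17
j=4,k=4: even sum, s = 17+16 = 33
j=4,k=5: odd sum, s = 33-5 = 28
j=4,k=6: even sum, s = 28+24 = 52
j=5,k=3: even sum, s = 52+15 = 67
j=5,k=4: odd sum, s = 67-4 = 63
j=5,k=5: even sum, s = 63+25 = 88
j=5,k=6: odd sum, s = 88-6 = 82
j=5,k=7: even sum, s = 82+35 = 117

117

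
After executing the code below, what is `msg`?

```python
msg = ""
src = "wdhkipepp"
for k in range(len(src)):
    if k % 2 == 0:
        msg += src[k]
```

k=0: add 'w' → 'w'
k=1: skip
k=2: add 'h' → 'wh'
k=3: skip
k=4: add 'i' → 'whi'
k=5: skip
k=6: add 'e' → 'whie'
k=7: skip
k=8: add 'p' → 'whiep'

'whiep'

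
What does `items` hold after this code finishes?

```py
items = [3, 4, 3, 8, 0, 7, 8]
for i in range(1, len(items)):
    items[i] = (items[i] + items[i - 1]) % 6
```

i=1: items[1] = (4+3)%6 = 1 → [3, 1, 3, 8, 0, 7, 8]
i=2: items[2] = (3+1)%6 = 4 → [3, 1, 4, 8, 0, 7, 8]
i=3: items[3] = (8+4)%6 = 0 → [3, 1, 4, 0, 0, 7, 8]
i=4: items[4] = (0+0)%6 = 0 → [3, 1, 4, 0, 0, 7, 8]
i=5: items[5] = (7+0)%6 = 1 → [3, 1, 4, 0, 0, 1, 8]
i=6: items[6] = (8+1)%6 = 3 → [3, 1, 4, 0, 0, 1, 3]

[3, 1, 4, 0, 0, 1, 3]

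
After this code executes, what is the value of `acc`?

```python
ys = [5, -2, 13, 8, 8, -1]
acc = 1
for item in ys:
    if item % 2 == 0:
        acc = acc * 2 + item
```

item=5: not even
item=-2: even, acc = 1*2+(-2) = 0
item=13: not even
item=8: even, acc = 0*2+8 = 8
item=8: even, acc = 8*2+8 = 24
item=-1: not even

24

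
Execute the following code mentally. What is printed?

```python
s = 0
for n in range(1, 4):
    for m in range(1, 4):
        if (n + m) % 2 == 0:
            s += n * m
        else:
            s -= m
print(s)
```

12

n=1,m=1: even sum, s = 0+1 = 1
n=1,m=2: odd sum, s = 1-2 = -1
n=1,m=3: even sum, s = (-1)+3 = 2
n=2,m=1: odd sum, s = 2-1 = 1
n=2,m=2: even sum, s = 1+4 = 5
n=2,m=3: odd sum, s = 5-3 = 2
n=3,m=1: even sum, s = 2+3 = 5
n=3,m=2: odd sum, s = 5-2 = 3
n=3,m=3: even sum, s = 3+9 = 12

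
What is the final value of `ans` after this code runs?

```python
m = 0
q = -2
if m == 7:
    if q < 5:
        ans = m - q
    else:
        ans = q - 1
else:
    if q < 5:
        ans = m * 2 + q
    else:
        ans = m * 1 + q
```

-2

m=0, q=-2
m == 7 is False; q < 5 is True
→ ans = m * 2 + q = -2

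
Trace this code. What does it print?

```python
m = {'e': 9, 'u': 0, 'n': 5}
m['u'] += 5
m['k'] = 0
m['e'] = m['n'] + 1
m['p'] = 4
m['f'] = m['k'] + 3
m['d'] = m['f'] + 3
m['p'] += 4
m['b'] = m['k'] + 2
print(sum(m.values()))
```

m['u'] = 0+5 = 5 → {'e': 9, 'u': 5, 'n': 5}
m['k'] = 0 → {'e': 9, 'u': 5, 'n': 5, 'k': 0}
m['e'] = m['n']+1 = 6 → {'e': 6, 'u': 5, 'n': 5, 'k': 0}
m['p'] = 4 → {'e': 6, 'u': 5, 'n': 5, 'k': 0, 'p': 4}
m['f'] = m['k']+3 = 3 → {'e': 6, 'u': 5, 'n': 5, 'k': 0, 'p': 4, 'f': 3}
m['d'] = m['f']+3 = 6 → {'e': 6, 'u': 5, 'n': 5, 'k': 0, 'p': 4, 'f': 3, 'd': 6}
m['p'] = 4+4 = 8 → {'e': 6, 'u': 5, 'n': 5, 'k': 0, 'p': 8, 'f': 3, 'd': 6}
m['b'] = m['k']+2 = 2 → {'e': 6, 'u': 5, 'n': 5, 'k': 0, 'p': 8, 'f': 3, 'd': 6, 'b': 2}
sum of values = 35

35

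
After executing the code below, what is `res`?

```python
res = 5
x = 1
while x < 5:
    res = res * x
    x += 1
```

120

x=1: res = 5*1 = 5
x=2: res = 5*2 = 10
x=3: res = 10*3 = 30
x=4: res = 30*4 = 120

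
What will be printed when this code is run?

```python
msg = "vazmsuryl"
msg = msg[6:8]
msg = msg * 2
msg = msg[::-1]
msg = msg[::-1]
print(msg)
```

ryry

slice [6:8] → 'ry'
repeat ×2 → 'ryry'
reverse → 'yryr'
reverse → 'ryry'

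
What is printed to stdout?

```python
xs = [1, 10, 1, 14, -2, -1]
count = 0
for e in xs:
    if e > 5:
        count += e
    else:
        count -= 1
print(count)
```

e=1: not >5, count = 0-1 = -1
e=10: >5, count = (-1)+10 = 9
e=1: not >5, count = 9-1 = 8
e=14: >5, count = 8+14 = 22
e=-2: not >5, count = 22-1 = 21
e=-1: not >5, count = 21-1 = 20

20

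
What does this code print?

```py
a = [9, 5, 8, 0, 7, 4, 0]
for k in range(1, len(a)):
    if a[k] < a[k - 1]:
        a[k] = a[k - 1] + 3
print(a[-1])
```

27

k=1: 5<9, a[1] = 9+3 = 12 → [9, 12, 8, 0, 7, 4, 0]
k=2: 8<12, a[2] = 12+3 = 15 → [9, 12, 15, 0, 7, 4, 0]
k=3: 0<15, a[3] = 15+3 = 18 → [9, 12, 15, 18, 7, 4, 0]
k=4: 7<18, a[4] = 18+3 = 21 → [9, 12, 15, 18, 21, 4, 0]
k=5: 4<21, a[5] = 21+3 = 24 → [9, 12, 15, 18, 21, 24, 0]
k=6: 0<24, a[6] = 24+3 = 27 → [9, 12, 15, 18, 21, 24, 27]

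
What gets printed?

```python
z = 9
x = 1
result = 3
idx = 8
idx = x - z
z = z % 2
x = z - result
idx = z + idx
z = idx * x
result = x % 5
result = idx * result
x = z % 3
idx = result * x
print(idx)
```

-42

idx = 1-9 = -8
z = 9%2 = 1
x = 1-3 = -2
idx = 1+(-8) = -7
z = (-7)*(-2) = 14
result = (-2)%5 = 3
result = (-7)*3 = -21
x = 14%3 = 2
idx = (-21)*2 = -42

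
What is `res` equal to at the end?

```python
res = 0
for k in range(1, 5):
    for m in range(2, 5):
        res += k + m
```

k=1,m=2: res = 0+3 = 3
k=1,m=3: res = 3+4 = 7
k=1,m=4: res = 7+5 = 12
k=2,m=2: res = 12+4 = 16
k=2,m=3: res = 16+5 = 21
k=2,m=4: res = 21+6 = 27
k=3,m=2: res = 27+5 = 32
k=3,m=3: res = 32+6 = 38
k=3,m=4: res = 38+7 = 45
k=4,m=2: res = 45+6 = 51
k=4,m=3: res = 51+7 = 58
k=4,m=4: res = 58+8 = 66

66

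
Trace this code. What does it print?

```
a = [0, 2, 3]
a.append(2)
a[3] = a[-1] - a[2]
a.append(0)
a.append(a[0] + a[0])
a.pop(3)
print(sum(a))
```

5

append 2 → [0, 2, 3, 2]
a[3] = a[-1]-a[2] = 2-3 = -1 → [0, 2, 3, -1]
append 0 → [0, 2, 3, -1, 0]
append a[0]+a[0] = 0+0 = 0 → [0, 2, 3, -1, 0, 0]
pop(3) removes -1 → [0, 2, 3, 0, 0]
sum = 5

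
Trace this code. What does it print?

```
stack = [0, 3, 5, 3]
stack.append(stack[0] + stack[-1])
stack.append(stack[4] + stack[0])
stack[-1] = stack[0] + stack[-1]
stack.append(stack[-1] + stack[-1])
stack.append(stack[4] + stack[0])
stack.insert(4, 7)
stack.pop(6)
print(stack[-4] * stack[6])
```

42

append stack[0]+stack[-1] = 0+3 = 3 → [0, 3, 5, 3, 3]
append stack[4]+stack[0] = 3+0 = 3 → [0, 3, 5, 3, 3, 3]
stack[-1] = stack[0]+stack[-1] = 0+3 = 3 → [0, 3, 5, 3, 3, 3]
append stack[-1]+stack[-1] = 3+3 = 6 → [0, 3, 5, 3, 3, 3, 6]
append stack[4]+stack[0] = 3+0 = 3 → [0, 3, 5, 3, 3, 3, 6, 3]
insert 7 at 4 → [0, 3, 5, 3, 7, 3, 3, 6, 3]
pop(6) removes 3 → [0, 3, 5, 3, 7, 3, 6, 3]
stack[-4]*stack[6] = 7*6 = 42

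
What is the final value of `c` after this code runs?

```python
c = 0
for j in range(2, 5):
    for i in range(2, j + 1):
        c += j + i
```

36

j=2,i=2: c = 0+4 = 4
j=3,i=2: c = 4+5 = 9
j=3,i=3: c = 9+6 = 15
j=4,i=2: c = 15+6 = 21
j=4,i=3: c = 21+7 = 28
j=4,i=4: c = 28+8 = 36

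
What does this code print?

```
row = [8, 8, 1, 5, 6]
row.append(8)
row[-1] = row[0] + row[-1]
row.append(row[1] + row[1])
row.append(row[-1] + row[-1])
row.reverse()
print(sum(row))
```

append 8 → [8, 8, 1, 5, 6, 8]
row[-1] = row[0]+row[-1] = 8+8 = 16 → [8, 8, 1, 5, 6, 16]
append row[1]+row[1] = 8+8 = 16 → [8, 8, 1, 5, 6, 16, 16]
append row[-1]+row[-1] = 16+16 = 32 → [8, 8, 1, 5, 6, 16, 16, 32]
reverse → [32, 16, 16, 6, 5, 1, 8, 8]
sum = 92

92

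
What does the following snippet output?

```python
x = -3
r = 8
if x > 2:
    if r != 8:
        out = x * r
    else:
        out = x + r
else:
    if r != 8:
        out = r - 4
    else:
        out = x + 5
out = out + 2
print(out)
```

x=-3, r=8
x > 2 is False; r != 8 is False
→ out = x + 5 = 2
out = 2+2 = 4

4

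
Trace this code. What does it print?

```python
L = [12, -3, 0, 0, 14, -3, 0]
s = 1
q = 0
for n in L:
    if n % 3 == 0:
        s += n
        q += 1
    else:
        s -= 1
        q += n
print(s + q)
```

n=12: %3==0, s = 1+12 = 13; q=1
n=-3: %3==0, s = 13+(-3) = 10; q=2
n=0: %3==0, s = 10+0 = 10; q=3
n=0: %3==0, s = 10+0 = 10; q=4
n=14: not %3==0, s = 10-1 = 9; q=18
n=-3: %3==0, s = 9+(-3) = 6; q=19
n=0: %3==0, s = 6+0 = 6; q=20
s+q = 6+20 = 26

26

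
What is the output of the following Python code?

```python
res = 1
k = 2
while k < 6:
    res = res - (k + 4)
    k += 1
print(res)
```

-29

k=2: res = 1-6 = -5
k=3: res = (-5)-7 = -12
k=4: res = (-12)-8 = -20
k=5: res = (-20)-9 = -29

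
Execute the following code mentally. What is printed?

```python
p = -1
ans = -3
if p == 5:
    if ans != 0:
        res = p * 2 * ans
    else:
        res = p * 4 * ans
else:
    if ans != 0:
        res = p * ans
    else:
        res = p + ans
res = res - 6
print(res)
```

p=-1, ans=-3
p == 5 is False; ans != 0 is True
→ res = p * ans = 3
res = 3-6 = -3

-3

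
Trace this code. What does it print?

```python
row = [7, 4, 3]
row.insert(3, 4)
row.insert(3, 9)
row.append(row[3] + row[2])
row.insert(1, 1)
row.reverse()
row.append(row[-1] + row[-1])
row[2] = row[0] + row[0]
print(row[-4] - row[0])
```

-8

insert 4 at 3 → [7, 4, 3, 4]
insert 9 at 3 → [7, 4, 3, 9, 4]
append row[3]+row[2] = 9+3 = 12 → [7, 4, 3, 9, 4, 12]
insert 1 at 1 → [7, 1, 4, 3, 9, 4, 12]
reverse → [12, 4, 9, 3, 4, 1, 7]
append row[-1]+row[-1] = 7+7 = 14 → [12, 4, 9, 3, 4, 1, 7, 14]
row[2] = row[0]+row[0] = 12+12 = 24 → [12, 4, 24, 3, 4, 1, 7, 14]
row[-4]-row[0] = 4-12 = -8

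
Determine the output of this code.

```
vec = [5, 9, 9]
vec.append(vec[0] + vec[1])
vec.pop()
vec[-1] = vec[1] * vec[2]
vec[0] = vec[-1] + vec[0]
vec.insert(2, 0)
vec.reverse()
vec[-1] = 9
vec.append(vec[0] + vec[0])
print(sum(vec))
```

261

append vec[0]+vec[1] = 5+9 = 14 → [5, 9, 9, 14]
pop() removes 14 → [5, 9, 9]
vec[-1] = vec[1]*vec[2] = 9*9 = 81 → [5, 9, 81]
vec[0] = vec[-1]+vec[0] = 81+5 = 86 → [86, 9, 81]
insert 0 at 2 → [86, 9, 0, 81]
reverse → [81, 0, 9, 86]
vec[-1] = 9 → [81, 0, 9, 9]
append vec[0]+vec[0] = 81+81 = 162 → [81, 0, 9, 9, 162]
sum = 261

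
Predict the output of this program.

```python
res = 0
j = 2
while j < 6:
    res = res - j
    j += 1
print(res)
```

-14

j=2: res = 0-2 = -2
j=3: res = (-2)-3 = -5
j=4: res = (-5)-4 = -9
j=5: res = (-9)-5 = -14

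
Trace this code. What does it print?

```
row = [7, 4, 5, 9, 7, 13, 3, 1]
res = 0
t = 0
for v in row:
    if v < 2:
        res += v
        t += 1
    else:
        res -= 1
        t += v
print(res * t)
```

-294

v=7: not <2, res = 0-1 = -1; t=7
v=4: not <2, res = (-1)-1 = -2; t=11
v=5: not <2, res = (-2)-1 = -3; t=16
v=9: not <2, res = (-3)-1 = -4; t=25
v=7: not <2, res = (-4)-1 = -5; t=32
v=13: not <2, res = (-5)-1 = -6; t=45
v=3: not <2, res = (-6)-1 = -7; t=48
v=1: <2, res = (-7)+1 = -6; t=49
res*t = (-6)*49 = -294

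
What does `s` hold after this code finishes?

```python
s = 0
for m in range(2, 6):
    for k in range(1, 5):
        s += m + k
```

m=2,k=1: s = 0+3 = 3
m=2,k=2: s = 3+4 = 7
m=2,k=3: s = 7+5 = 12
m=2,k=4: s = 12+6 = 18
m=3,k=1: s = 18+4 = 22
m=3,k=2: s = 22+5 = 27
m=3,k=3: s = 27+6 = 33
m=3,k=4: s = 33+7 = 40
m=4,k=1: s = 40+5 = 45
m=4,k=2: s = 45+6 = 51
m=4,k=3: s = 51+7 = 58
m=4,k=4: s = 58+8 = 66
m=5,k=1: s = 66+6 = 72
m=5,k=2: s = 72+7 = 79
m=5,k=3: s = 79+8 = 87
m=5,k=4: s = 87+9 = 96

96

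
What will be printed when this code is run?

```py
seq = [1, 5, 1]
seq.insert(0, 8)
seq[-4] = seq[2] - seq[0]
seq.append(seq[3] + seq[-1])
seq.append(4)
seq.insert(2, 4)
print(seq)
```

[-3, 1, 4, 5, 1, 2, 4]

insert 8 at 0 → [8, 1, 5, 1]
seq[-4] = seq[2]-seq[0] = 5-8 = -3 → [-3, 1, 5, 1]
append seq[3]+seq[-1] = 1+1 = 2 → [-3, 1, 5, 1, 2]
append 4 → [-3, 1, 5, 1, 2, 4]
insert 4 at 2 → [-3, 1, 4, 5, 1, 2, 4]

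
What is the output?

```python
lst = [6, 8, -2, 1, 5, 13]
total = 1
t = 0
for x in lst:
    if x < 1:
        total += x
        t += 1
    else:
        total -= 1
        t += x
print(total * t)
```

x=6: not <1, total = 1-1 = 0; t=6
x=8: not <1, total = 0-1 = -1; t=14
x=-2: <1, total = (-1)+(-2) = -3; t=15
x=1: not <1, total = (-3)-1 = -4; t=16
x=5: not <1, total = (-4)-1 = -5; t=21
x=13: not <1, total = (-5)-1 = -6; t=34
total*t = (-6)*34 = -204

-204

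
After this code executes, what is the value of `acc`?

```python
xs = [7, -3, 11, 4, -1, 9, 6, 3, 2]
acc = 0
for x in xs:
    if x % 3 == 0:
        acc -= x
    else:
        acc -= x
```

x=7: not %3==0, acc = 0-7 = -7
x=-3: %3==0, acc = (-7)-(-3) = -4
x=11: not %3==0, acc = (-4)-11 = -15
x=4: not %3==0, acc = (-15)-4 = -19
x=-1: not %3==0, acc = (-19)-(-1) = -18
x=9: %3==0, acc = (-18)-9 = -27
x=6: %3==0, acc = (-27)-6 = -33
x=3: %3==0, acc = (-33)-3 = -36
x=2: not %3==0, acc = (-36)-2 = -38

-38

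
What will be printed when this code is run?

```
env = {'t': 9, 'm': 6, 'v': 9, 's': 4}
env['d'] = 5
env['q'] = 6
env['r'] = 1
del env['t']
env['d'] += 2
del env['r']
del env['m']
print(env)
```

env['d'] = 5 → {'t': 9, 'm': 6, 'v': 9, 's': 4, 'd': 5}
env['q'] = 6 → {'t': 9, 'm': 6, 'v': 9, 's': 4, 'd': 5, 'q': 6}
env['r'] = 1 → {'t': 9, 'm': 6, 'v': 9, 's': 4, 'd': 5, 'q': 6, 'r': 1}
del 't' → {'m': 6, 'v': 9, 's': 4, 'd': 5, 'q': 6, 'r': 1}
env['d'] = 5+2 = 7 → {'m': 6, 'v': 9, 's': 4, 'd': 7, 'q': 6, 'r': 1}
del 'r' → {'m': 6, 'v': 9, 's': 4, 'd': 7, 'q': 6}
del 'm' → {'v': 9, 's': 4, 'd': 7, 'q': 6}

{'v': 9, 's': 4, 'd': 7, 'q': 6}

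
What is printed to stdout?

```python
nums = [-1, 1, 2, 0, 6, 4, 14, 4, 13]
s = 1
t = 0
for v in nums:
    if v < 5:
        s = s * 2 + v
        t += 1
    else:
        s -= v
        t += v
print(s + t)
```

v=-1: <5, s = 1*2+(-1) = 1; t=1
v=1: <5, s = 1*2+1 = 3; t=2
v=2: <5, s = 3*2+2 = 8; t=3
v=0: <5, s = 8*2+0 = 16; t=4
v=6: not <5, s = 16-6 = 10; t=10
v=4: <5, s = 10*2+4 = 24; t=11
v=14: not <5, s = 24-14 = 10; t=25
v=4: <5, s = 10*2+4 = 24; t=26
v=13: not <5, s = 24-13 = 11; t=39
s+t = 11+39 = 50

50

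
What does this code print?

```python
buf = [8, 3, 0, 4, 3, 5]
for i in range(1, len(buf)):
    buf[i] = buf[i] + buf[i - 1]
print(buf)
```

[8, 11, 11, 15, 18, 23]

i=1: buf[1] = 3+8 = 11 → [8, 11, 0, 4, 3, 5]
i=2: buf[2] = 0+11 = 11 → [8, 11, 11, 4, 3, 5]
i=3: buf[3] = 4+11 = 15 → [8, 11, 11, 15, 3, 5]
i=4: buf[4] = 3+15 = 18 → [8, 11, 11, 15, 18, 5]
i=5: buf[5] = 5+18 = 23 → [8, 11, 11, 15, 18, 23]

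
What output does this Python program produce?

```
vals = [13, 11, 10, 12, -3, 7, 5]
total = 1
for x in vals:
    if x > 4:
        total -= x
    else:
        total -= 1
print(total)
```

x=13: >4, total = 1-13 = -12
x=11: >4, total = (-12)-11 = -23
x=10: >4, total = (-23)-10 = -33
x=12: >4, total = (-33)-12 = -45
x=-3: not >4, total = (-45)-1 = -46
x=7: >4, total = (-46)-7 = -53
x=5: >4, total = (-53)-5 = -58

-58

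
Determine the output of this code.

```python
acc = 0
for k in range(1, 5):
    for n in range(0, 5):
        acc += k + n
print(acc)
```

k=1,n=0: acc = 0+1 = 1
k=1,n=1: acc = 1+2 = 3
k=1,n=2: acc = 3+3 = 6
k=1,n=3: acc = 6+4 = 10
k=1,n=4: acc = 10+5 = 15
k=2,n=0: acc = 15+2 = 17
k=2,n=1: acc = 17+3 = 20
k=2,n=2: acc = 20+4 = 24
k=2,n=3: acc = 24+5 = 29
k=2,n=4: acc = 29+6 = 35
k=3,n=0: acc = 35+3 = 38
k=3,n=1: acc = 38+4 = 42
k=3,n=2: acc = 42+5 = 47
k=3,n=3: acc = 47+6 = 53
k=3,n=4: acc = 53+7 = 60
k=4,n=0: acc = 60+4 = 64
k=4,n=1: acc = 64+5 = 69
k=4,n=2: acc = 69+6 = 75
k=4,n=3: acc = 75+7 = 82
k=4,n=4: acc = 82+8 = 90

90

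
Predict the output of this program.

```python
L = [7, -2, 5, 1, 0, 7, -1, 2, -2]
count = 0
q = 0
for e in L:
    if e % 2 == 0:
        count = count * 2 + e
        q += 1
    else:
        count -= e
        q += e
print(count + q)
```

e=7: not even, count = 0-7 = -7; q=7
e=-2: even, count = (-7)*2+(-2) = -16; q=8
e=5: not even, count = (-16)-5 = -21; q=13
e=1: not even, count = (-21)-1 = -22; q=14
e=0: even, count = (-22)*2+0 = -44; q=15
e=7: not even, count = (-44)-7 = -51; q=22
e=-1: not even, count = (-51)-(-1) = -50; q=21
e=2: even, count = (-50)*2+2 = -98; q=22
e=-2: even, count = (-98)*2+(-2) = -198; q=23
count+q = (-198)+23 = -175

-175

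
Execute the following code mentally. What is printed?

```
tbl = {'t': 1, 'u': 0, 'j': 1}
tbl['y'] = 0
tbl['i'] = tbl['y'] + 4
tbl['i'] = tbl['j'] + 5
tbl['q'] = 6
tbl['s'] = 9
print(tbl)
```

tbl['y'] = 0 → {'t': 1, 'u': 0, 'j': 1, 'y': 0}
tbl['i'] = tbl['y']+4 = 4 → {'t': 1, 'u': 0, 'j': 1, 'y': 0, 'i': 4}
tbl['i'] = tbl['j']+5 = 6 → {'t': 1, 'u': 0, 'j': 1, 'y': 0, 'i': 6}
tbl['q'] = 6 → {'t': 1, 'u': 0, 'j': 1, 'y': 0, 'i': 6, 'q': 6}
tbl['s'] = 9 → {'t': 1, 'u': 0, 'j': 1, 'y': 0, 'i': 6, 'q': 6, 's': 9}

{'t': 1, 'u': 0, 'j': 1, 'y': 0, 'i': 6, 'q': 6, 's': 9}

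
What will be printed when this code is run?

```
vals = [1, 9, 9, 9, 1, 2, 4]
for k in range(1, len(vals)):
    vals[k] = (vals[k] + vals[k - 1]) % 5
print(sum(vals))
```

k=1: vals[1] = (9+1)%5 = 0 → [1, 0, 9, 9, 1, 2, 4]
k=2: vals[2] = (9+0)%5 = 4 → [1, 0, 4, 9, 1, 2, 4]
k=3: vals[3] = (9+4)%5 = 3 → [1, 0, 4, 3, 1, 2, 4]
k=4: vals[4] = (1+3)%5 = 4 → [1, 0, 4, 3, 4, 2, 4]
k=5: vals[5] = (2+4)%5 = 1 → [1, 0, 4, 3, 4, 1, 4]
k=6: vals[6] = (4+1)%5 = 0 → [1, 0, 4, 3, 4, 1, 0]
sum = 13

13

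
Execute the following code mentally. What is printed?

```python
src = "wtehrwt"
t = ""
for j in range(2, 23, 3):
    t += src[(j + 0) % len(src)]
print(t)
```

j=2: add src[2]='e' → 'e'
j=5: add src[5]='w' → 'ew'
j=8: add src[1]='t' → 'ewt'
j=11: add src[4]='r' → 'ewtr'
j=14: add src[0]='w' → 'ewtrw'
j=17: add src[3]='h' → 'ewtrwh'
j=20: add src[6]='t' → 'ewtrwht'

ewtrwht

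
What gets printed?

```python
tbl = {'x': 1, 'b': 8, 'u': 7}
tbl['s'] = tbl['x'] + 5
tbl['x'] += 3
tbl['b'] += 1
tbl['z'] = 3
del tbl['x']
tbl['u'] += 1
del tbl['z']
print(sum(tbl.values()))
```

tbl['s'] = tbl['x']+5 = 6 → {'x': 1, 'b': 8, 'u': 7, 's': 6}
tbl['x'] = 1+3 = 4 → {'x': 4, 'b': 8, 'u': 7, 's': 6}
tbl['b'] = 8+1 = 9 → {'x': 4, 'b': 9, 'u': 7, 's': 6}
tbl['z'] = 3 → {'x': 4, 'b': 9, 'u': 7, 's': 6, 'z': 3}
del 'x' → {'b': 9, 'u': 7, 's': 6, 'z': 3}
tbl['u'] = 7+1 = 8 → {'b': 9, 'u': 8, 's': 6, 'z': 3}
del 'z' → {'b': 9, 'u': 8, 's': 6}
sum of values = 23

23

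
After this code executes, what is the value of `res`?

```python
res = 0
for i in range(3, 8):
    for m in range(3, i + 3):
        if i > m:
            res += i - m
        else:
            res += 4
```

i=3,m=3: not 3>3, res = 0+4 = 4
i=3,m=4: not 3>4, res = 4+4 = 8
i=3,m=5: not 3>5, res = 8+4 = 12
i=4,m=3: 4>3, res = 12+1 = 13
i=4,m=4: not 4>4, res = 13+4 = 17
i=4,m=5: not 4>5, res = 17+4 = 21
i=4,m=6: not 4>6, res = 21+4 = 25
i=5,m=3: 5>3, res = 25+2 = 27
i=5,m=4: 5>4, res = 27+1 = 28
i=5,m=5: not 5>5, res = 28+4 = 32
i=5,m=6: not 5>6, res = 32+4 = 36
i=5,m=7: not 5>7, res = 36+4 = 40
i=6,m=3: 6>3, res = 40+3 = 43
i=6,m=4: 6>4, res = 43+2 = 45
i=6,m=5: 6>5, res = 45+1 = 46
i=6,m=6: not 6>6, res = 46+4 = 50
i=6,m=7: not 6>7, res = 50+4 = 54
i=6,m=8: not 6>8, res = 54+4 = 58
i=7,m=3: 7>3, res = 58+4 = 62
i=7,m=4: 7>4, res = 62+3 = 65
i=7,m=5: 7>5, res = 65+2 = 67
i=7,m=6: 7>6, res = 67+1 = 68
i=7,m=7: not 7>7, res = 68+4 = 72
i=7,m=8: not 7>8, res = 72+4 = 76
i=7,m=9: not 7>9, res = 76+4 = 80

80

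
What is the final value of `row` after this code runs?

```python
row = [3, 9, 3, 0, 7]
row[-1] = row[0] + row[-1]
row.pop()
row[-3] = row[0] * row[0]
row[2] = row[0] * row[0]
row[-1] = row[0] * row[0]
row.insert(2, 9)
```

row[-1] = row[0]+row[-1] = 3+7 = 10 → [3, 9, 3, 0, 10]
pop() removes 10 → [3, 9, 3, 0]
row[-3] = row[0]*row[0] = 3*3 = 9 → [3, 9, 3, 0]
row[2] = row[0]*row[0] = 3*3 = 9 → [3, 9, 9, 0]
row[-1] = row[0]*row[0] = 3*3 = 9 → [3, 9, 9, 9]
insert 9 at 2 → [3, 9, 9, 9, 9]

[3, 9, 9, 9, 9]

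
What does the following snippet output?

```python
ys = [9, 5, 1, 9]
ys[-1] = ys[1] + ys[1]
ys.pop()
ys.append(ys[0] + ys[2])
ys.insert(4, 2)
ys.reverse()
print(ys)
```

[2, 10, 1, 5, 9]

ys[-1] = ys[1]+ys[1] = 5+5 = 10 → [9, 5, 1, 10]
pop() removes 10 → [9, 5, 1]
append ys[0]+ys[2] = 9+1 = 10 → [9, 5, 1, 10]
insert 2 at 4 → [9, 5, 1, 10, 2]
reverse → [2, 10, 1, 5, 9]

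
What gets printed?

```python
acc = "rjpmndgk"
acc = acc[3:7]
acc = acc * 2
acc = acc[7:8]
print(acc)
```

g

slice [3:7] → 'mndg'
repeat ×2 → 'mndgmndg'
slice [7:8] → 'g'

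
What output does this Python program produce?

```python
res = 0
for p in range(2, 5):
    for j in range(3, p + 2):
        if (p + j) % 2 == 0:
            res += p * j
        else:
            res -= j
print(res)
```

p=2,j=3: odd sum, res = 0-3 = -3
p=3,j=3: even sum, res = (-3)+9 = 6
p=3,j=4: odd sum, res = 6-4 = 2
p=4,j=3: odd sum, res = 2-3 = -1
p=4,j=4: even sum, res = (-1)+16 = 15
p=4,j=5: odd sum, res = 15-5 = 10

10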